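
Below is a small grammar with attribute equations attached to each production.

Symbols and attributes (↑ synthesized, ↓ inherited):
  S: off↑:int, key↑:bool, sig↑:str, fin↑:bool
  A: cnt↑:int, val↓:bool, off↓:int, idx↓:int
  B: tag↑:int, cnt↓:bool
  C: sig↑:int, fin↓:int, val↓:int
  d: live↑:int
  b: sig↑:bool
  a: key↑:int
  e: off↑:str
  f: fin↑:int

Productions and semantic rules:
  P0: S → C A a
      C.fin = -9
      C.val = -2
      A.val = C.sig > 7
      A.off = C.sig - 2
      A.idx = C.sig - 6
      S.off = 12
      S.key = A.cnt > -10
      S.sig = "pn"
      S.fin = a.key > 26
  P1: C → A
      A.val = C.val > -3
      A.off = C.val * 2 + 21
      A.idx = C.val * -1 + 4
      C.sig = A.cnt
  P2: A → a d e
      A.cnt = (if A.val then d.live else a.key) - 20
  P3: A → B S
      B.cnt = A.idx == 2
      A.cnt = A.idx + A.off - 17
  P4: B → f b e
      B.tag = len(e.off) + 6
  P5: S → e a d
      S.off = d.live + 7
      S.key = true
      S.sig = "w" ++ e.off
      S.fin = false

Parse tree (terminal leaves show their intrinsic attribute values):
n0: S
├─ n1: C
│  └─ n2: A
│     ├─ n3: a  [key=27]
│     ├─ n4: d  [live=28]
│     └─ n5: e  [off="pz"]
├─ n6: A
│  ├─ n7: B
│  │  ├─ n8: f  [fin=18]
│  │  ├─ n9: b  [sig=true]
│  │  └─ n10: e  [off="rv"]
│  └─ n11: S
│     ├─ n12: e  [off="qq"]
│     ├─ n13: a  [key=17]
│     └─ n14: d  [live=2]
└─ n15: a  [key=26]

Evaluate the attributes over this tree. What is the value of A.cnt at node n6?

1. n1.fin = -9  [-9]
2. n1.val = -2  [-2]
3. n2.val = true  [C.val > -3]
4. n2.off = 17  [C.val * 2 + 21]
5. n2.idx = 6  [C.val * -1 + 4]
6. n3.key = 27  [terminal]
7. n4.live = 28  [terminal]
8. n5.off = "pz"  [terminal]
9. n2.cnt = 8  [(if A.val then d.live else a.key) - 20]
10. n1.sig = 8  [A.cnt]
11. n6.val = true  [C.sig > 7]
12. n6.off = 6  [C.sig - 2]
13. n6.idx = 2  [C.sig - 6]
14. n7.cnt = true  [A.idx == 2]
15. n8.fin = 18  [terminal]
16. n9.sig = true  [terminal]
17. n10.off = "rv"  [terminal]
18. n7.tag = 8  [len(e.off) + 6]
19. n12.off = "qq"  [terminal]
20. n13.key = 17  [terminal]
21. n14.live = 2  [terminal]
22. n11.off = 9  [d.live + 7]
23. n11.key = true  [true]
24. n11.sig = "wqq"  ["w" ++ e.off]
25. n11.fin = false  [false]
26. n6.cnt = -9  [A.idx + A.off - 17]
27. n15.key = 26  [terminal]
28. n0.off = 12  [12]
29. n0.key = true  [A.cnt > -10]
30. n0.sig = "pn"  ["pn"]
31. n0.fin = false  [a.key > 26]

-9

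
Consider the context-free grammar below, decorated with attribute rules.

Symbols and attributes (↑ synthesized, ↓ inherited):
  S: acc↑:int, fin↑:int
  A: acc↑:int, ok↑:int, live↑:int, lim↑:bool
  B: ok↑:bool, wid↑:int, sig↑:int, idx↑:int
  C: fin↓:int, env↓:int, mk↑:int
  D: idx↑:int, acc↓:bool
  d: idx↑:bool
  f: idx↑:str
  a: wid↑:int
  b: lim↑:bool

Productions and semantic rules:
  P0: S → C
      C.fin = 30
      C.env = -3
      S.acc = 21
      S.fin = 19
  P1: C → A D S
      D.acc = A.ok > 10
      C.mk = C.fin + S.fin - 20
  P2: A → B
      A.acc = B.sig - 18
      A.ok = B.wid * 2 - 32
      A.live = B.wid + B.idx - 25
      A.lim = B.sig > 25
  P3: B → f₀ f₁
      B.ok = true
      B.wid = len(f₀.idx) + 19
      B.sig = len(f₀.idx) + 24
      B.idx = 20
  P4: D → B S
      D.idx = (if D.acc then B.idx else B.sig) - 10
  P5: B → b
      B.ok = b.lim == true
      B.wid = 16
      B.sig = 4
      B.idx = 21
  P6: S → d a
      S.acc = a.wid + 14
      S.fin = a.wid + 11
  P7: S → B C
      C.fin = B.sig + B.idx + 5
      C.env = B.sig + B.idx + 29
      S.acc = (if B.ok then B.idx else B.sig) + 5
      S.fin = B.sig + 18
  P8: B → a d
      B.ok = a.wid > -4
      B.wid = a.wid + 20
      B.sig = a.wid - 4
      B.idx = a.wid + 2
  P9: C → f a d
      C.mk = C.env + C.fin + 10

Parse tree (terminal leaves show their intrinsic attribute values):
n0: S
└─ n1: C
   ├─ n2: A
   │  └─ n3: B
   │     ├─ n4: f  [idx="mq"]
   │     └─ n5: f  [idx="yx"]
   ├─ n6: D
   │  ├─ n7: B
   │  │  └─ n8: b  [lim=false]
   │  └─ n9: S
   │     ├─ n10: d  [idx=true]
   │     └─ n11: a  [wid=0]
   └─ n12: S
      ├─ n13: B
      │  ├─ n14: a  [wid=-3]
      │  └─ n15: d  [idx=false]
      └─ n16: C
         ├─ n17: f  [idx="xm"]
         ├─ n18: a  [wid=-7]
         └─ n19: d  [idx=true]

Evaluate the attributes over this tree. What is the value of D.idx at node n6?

1. n1.fin = 30  [30]
2. n1.env = -3  [-3]
3. n4.idx = "mq"  [terminal]
4. n5.idx = "yx"  [terminal]
5. n3.ok = true  [true]
6. n3.wid = 21  [len(f₀.idx) + 19]
7. n3.sig = 26  [len(f₀.idx) + 24]
8. n3.idx = 20  [20]
9. n2.acc = 8  [B.sig - 18]
10. n2.ok = 10  [B.wid * 2 - 32]
11. n2.live = 16  [B.wid + B.idx - 25]
12. n2.lim = true  [B.sig > 25]
13. n6.acc = false  [A.ok > 10]
14. n8.lim = false  [terminal]
15. n7.ok = false  [b.lim == true]
16. n7.wid = 16  [16]
17. n7.sig = 4  [4]
18. n7.idx = 21  [21]
19. n10.idx = true  [terminal]
20. n11.wid = 0  [terminal]
21. n9.acc = 14  [a.wid + 14]
22. n9.fin = 11  [a.wid + 11]
23. n6.idx = -6  [(if D.acc then B.idx else B.sig) - 10]
24. n14.wid = -3  [terminal]
25. n15.idx = false  [terminal]
26. n13.ok = true  [a.wid > -4]
27. n13.wid = 17  [a.wid + 20]
28. n13.sig = -7  [a.wid - 4]
29. n13.idx = -1  [a.wid + 2]
30. n16.fin = -3  [B.sig + B.idx + 5]
31. n16.env = 21  [B.sig + B.idx + 29]
32. n17.idx = "xm"  [terminal]
33. n18.wid = -7  [terminal]
34. n19.idx = true  [terminal]
35. n16.mk = 28  [C.env + C.fin + 10]
36. n12.acc = 4  [(if B.ok then B.idx else B.sig) + 5]
37. n12.fin = 11  [B.sig + 18]
38. n1.mk = 21  [C.fin + S.fin - 20]
39. n0.acc = 21  [21]
40. n0.fin = 19  [19]

-6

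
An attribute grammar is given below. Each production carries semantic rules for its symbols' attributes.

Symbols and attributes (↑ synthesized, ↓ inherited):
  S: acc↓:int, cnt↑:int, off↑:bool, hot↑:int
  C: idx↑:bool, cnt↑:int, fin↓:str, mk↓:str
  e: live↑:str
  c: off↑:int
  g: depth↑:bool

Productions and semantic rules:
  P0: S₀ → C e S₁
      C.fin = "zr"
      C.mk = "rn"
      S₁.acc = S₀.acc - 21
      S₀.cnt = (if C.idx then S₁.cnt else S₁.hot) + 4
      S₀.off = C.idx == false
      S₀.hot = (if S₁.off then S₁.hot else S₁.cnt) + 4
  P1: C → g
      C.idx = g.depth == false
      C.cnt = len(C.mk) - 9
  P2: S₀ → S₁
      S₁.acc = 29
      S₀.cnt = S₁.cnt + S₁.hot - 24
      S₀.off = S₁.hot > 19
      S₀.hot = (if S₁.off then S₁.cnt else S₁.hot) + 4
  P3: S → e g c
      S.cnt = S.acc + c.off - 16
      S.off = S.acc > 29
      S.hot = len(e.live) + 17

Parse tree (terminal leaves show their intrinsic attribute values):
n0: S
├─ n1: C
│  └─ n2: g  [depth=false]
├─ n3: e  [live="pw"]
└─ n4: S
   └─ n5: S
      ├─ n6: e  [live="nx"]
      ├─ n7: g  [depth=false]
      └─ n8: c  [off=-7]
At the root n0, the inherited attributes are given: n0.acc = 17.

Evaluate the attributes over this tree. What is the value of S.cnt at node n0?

5

1. n0.acc = 17  [given at root]
2. n1.fin = "zr"  ["zr"]
3. n1.mk = "rn"  ["rn"]
4. n2.depth = false  [terminal]
5. n1.idx = true  [g.depth == false]
6. n1.cnt = -7  [len(C.mk) - 9]
7. n3.live = "pw"  [terminal]
8. n4.acc = -4  [S₀.acc - 21]
9. n5.acc = 29  [29]
10. n6.live = "nx"  [terminal]
11. n7.depth = false  [terminal]
12. n8.off = -7  [terminal]
13. n5.cnt = 6  [S.acc + c.off - 16]
14. n5.off = false  [S.acc > 29]
15. n5.hot = 19  [len(e.live) + 17]
16. n4.cnt = 1  [S₁.cnt + S₁.hot - 24]
17. n4.off = false  [S₁.hot > 19]
18. n4.hot = 23  [(if S₁.off then S₁.cnt else S₁.hot) + 4]
19. n0.cnt = 5  [(if C.idx then S₁.cnt else S₁.hot) + 4]
20. n0.off = false  [C.idx == false]
21. n0.hot = 5  [(if S₁.off then S₁.hot else S₁.cnt) + 4]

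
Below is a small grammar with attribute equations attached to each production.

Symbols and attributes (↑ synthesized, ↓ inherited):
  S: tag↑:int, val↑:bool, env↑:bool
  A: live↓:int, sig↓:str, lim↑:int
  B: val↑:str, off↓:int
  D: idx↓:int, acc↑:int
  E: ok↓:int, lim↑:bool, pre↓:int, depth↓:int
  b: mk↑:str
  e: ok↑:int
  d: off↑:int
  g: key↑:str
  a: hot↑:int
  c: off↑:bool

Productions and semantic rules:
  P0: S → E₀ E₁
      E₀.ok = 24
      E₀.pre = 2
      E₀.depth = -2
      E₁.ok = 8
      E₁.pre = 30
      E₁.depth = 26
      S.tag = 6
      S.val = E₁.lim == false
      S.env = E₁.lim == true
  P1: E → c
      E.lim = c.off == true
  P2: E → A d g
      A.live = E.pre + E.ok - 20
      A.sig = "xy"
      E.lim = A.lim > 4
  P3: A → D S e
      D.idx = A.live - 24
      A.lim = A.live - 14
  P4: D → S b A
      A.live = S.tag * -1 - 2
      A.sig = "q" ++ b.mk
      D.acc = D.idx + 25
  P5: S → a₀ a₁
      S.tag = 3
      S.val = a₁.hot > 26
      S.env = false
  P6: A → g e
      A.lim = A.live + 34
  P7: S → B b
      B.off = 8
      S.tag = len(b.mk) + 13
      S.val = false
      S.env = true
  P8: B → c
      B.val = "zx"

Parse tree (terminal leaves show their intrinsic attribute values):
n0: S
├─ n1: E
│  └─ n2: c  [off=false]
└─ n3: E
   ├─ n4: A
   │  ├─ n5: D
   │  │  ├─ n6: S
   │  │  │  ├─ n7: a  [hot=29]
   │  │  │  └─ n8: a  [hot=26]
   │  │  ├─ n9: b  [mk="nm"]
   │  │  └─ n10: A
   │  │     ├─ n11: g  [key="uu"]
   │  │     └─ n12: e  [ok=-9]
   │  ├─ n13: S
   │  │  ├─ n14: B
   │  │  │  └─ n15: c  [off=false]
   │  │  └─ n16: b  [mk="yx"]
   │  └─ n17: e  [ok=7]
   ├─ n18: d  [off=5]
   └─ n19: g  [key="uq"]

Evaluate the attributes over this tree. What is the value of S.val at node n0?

true

1. n1.ok = 24  [24]
2. n1.pre = 2  [2]
3. n1.depth = -2  [-2]
4. n2.off = false  [terminal]
5. n1.lim = false  [c.off == true]
6. n3.ok = 8  [8]
7. n3.pre = 30  [30]
8. n3.depth = 26  [26]
9. n4.live = 18  [E.pre + E.ok - 20]
10. n4.sig = "xy"  ["xy"]
11. n5.idx = -6  [A.live - 24]
12. n7.hot = 29  [terminal]
13. n8.hot = 26  [terminal]
14. n6.tag = 3  [3]
15. n6.val = false  [a₁.hot > 26]
16. n6.env = false  [false]
17. n9.mk = "nm"  [terminal]
18. n10.live = -5  [S.tag * -1 - 2]
19. n10.sig = "qnm"  ["q" ++ b.mk]
20. n11.key = "uu"  [terminal]
21. n12.ok = -9  [terminal]
22. n10.lim = 29  [A.live + 34]
23. n5.acc = 19  [D.idx + 25]
24. n14.off = 8  [8]
25. n15.off = false  [terminal]
26. n14.val = "zx"  ["zx"]
27. n16.mk = "yx"  [terminal]
28. n13.tag = 15  [len(b.mk) + 13]
29. n13.val = false  [false]
30. n13.env = true  [true]
31. n17.ok = 7  [terminal]
32. n4.lim = 4  [A.live - 14]
33. n18.off = 5  [terminal]
34. n19.key = "uq"  [terminal]
35. n3.lim = false  [A.lim > 4]
36. n0.tag = 6  [6]
37. n0.val = true  [E₁.lim == false]
38. n0.env = false  [E₁.lim == true]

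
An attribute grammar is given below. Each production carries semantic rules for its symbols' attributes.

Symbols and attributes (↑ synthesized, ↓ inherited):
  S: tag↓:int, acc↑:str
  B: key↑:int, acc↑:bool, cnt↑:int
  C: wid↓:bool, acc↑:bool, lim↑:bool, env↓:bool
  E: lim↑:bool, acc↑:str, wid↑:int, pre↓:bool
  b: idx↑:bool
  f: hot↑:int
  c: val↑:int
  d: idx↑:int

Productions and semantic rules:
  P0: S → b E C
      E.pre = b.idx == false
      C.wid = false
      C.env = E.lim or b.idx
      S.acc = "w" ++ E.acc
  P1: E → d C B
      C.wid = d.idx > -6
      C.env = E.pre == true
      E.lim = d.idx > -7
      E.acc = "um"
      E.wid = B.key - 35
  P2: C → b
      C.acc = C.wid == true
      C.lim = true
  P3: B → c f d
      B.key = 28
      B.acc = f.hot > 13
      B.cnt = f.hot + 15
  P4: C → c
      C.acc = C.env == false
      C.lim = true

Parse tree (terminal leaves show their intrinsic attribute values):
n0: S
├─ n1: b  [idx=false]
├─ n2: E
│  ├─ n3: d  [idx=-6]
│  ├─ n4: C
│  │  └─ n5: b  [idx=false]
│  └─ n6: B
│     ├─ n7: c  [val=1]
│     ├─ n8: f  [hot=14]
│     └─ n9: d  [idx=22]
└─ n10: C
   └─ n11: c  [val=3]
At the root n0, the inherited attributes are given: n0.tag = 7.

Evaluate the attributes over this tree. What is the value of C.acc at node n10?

false

1. n0.tag = 7  [given at root]
2. n1.idx = false  [terminal]
3. n2.pre = true  [b.idx == false]
4. n3.idx = -6  [terminal]
5. n4.wid = false  [d.idx > -6]
6. n4.env = true  [E.pre == true]
7. n5.idx = false  [terminal]
8. n4.acc = false  [C.wid == true]
9. n4.lim = true  [true]
10. n7.val = 1  [terminal]
11. n8.hot = 14  [terminal]
12. n9.idx = 22  [terminal]
13. n6.key = 28  [28]
14. n6.acc = true  [f.hot > 13]
15. n6.cnt = 29  [f.hot + 15]
16. n2.lim = true  [d.idx > -7]
17. n2.acc = "um"  ["um"]
18. n2.wid = -7  [B.key - 35]
19. n10.wid = false  [false]
20. n10.env = true  [E.lim or b.idx]
21. n11.val = 3  [terminal]
22. n10.acc = false  [C.env == false]
23. n10.lim = true  [true]
24. n0.acc = "wum"  ["w" ++ E.acc]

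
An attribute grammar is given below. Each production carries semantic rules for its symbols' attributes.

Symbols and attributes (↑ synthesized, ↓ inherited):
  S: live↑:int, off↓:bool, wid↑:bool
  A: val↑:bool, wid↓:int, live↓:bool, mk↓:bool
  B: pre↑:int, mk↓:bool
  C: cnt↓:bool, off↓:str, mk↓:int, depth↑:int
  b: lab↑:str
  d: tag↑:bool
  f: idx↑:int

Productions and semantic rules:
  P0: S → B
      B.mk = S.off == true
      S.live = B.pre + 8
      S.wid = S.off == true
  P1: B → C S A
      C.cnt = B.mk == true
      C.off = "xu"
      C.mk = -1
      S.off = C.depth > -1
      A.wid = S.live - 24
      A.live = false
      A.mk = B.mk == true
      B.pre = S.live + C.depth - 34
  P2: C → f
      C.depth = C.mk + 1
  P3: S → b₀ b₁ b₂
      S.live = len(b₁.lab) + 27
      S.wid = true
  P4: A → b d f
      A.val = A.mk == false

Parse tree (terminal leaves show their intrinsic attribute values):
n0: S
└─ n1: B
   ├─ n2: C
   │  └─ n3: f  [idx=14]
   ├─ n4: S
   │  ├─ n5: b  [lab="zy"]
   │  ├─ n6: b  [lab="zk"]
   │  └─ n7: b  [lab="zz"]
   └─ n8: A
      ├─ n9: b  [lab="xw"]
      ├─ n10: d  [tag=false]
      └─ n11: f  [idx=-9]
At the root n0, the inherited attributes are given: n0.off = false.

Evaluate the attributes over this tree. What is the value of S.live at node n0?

1. n0.off = false  [given at root]
2. n1.mk = false  [S.off == true]
3. n2.cnt = false  [B.mk == true]
4. n2.off = "xu"  ["xu"]
5. n2.mk = -1  [-1]
6. n3.idx = 14  [terminal]
7. n2.depth = 0  [C.mk + 1]
8. n4.off = true  [C.depth > -1]
9. n5.lab = "zy"  [terminal]
10. n6.lab = "zk"  [terminal]
11. n7.lab = "zz"  [terminal]
12. n4.live = 29  [len(b₁.lab) + 27]
13. n4.wid = true  [true]
14. n8.wid = 5  [S.live - 24]
15. n8.live = false  [false]
16. n8.mk = false  [B.mk == true]
17. n9.lab = "xw"  [terminal]
18. n10.tag = false  [terminal]
19. n11.idx = -9  [terminal]
20. n8.val = true  [A.mk == false]
21. n1.pre = -5  [S.live + C.depth - 34]
22. n0.live = 3  [B.pre + 8]
23. n0.wid = false  [S.off == true]

3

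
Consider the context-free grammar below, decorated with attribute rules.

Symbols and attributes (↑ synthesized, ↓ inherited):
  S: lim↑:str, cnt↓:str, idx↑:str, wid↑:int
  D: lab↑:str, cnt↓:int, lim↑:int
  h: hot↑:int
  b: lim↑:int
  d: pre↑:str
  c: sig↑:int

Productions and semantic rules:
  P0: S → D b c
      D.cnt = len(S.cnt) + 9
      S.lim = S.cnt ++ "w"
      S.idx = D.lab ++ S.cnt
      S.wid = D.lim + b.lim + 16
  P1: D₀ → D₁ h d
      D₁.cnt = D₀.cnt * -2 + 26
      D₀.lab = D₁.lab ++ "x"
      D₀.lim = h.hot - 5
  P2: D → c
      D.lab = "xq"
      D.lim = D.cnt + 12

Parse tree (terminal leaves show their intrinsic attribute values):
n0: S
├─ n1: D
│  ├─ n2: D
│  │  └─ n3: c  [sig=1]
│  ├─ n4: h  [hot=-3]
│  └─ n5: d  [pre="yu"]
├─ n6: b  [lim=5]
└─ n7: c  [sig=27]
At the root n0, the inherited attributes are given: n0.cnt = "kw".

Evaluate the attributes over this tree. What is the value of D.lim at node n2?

1. n0.cnt = "kw"  [given at root]
2. n1.cnt = 11  [len(S.cnt) + 9]
3. n2.cnt = 4  [D₀.cnt * -2 + 26]
4. n3.sig = 1  [terminal]
5. n2.lab = "xq"  ["xq"]
6. n2.lim = 16  [D.cnt + 12]
7. n4.hot = -3  [terminal]
8. n5.pre = "yu"  [terminal]
9. n1.lab = "xqx"  [D₁.lab ++ "x"]
10. n1.lim = -8  [h.hot - 5]
11. n6.lim = 5  [terminal]
12. n7.sig = 27  [terminal]
13. n0.lim = "kww"  [S.cnt ++ "w"]
14. n0.idx = "xqxkw"  [D.lab ++ S.cnt]
15. n0.wid = 13  [D.lim + b.lim + 16]

16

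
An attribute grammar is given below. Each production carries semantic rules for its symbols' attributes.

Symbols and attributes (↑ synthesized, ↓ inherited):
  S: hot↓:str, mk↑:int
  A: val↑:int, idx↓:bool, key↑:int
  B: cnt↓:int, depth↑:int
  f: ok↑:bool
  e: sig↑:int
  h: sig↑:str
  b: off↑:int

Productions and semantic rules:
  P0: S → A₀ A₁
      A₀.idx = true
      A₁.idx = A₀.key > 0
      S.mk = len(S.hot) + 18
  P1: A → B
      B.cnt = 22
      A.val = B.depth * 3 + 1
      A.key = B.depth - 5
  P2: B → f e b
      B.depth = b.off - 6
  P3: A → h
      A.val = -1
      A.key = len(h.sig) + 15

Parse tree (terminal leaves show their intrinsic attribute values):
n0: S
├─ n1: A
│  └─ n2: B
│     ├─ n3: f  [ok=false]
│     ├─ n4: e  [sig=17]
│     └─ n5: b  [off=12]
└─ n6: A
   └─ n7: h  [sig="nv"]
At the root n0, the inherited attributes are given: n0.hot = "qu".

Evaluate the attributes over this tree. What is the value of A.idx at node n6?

true

1. n0.hot = "qu"  [given at root]
2. n1.idx = true  [true]
3. n2.cnt = 22  [22]
4. n3.ok = false  [terminal]
5. n4.sig = 17  [terminal]
6. n5.off = 12  [terminal]
7. n2.depth = 6  [b.off - 6]
8. n1.val = 19  [B.depth * 3 + 1]
9. n1.key = 1  [B.depth - 5]
10. n6.idx = true  [A₀.key > 0]
11. n7.sig = "nv"  [terminal]
12. n6.val = -1  [-1]
13. n6.key = 17  [len(h.sig) + 15]
14. n0.mk = 20  [len(S.hot) + 18]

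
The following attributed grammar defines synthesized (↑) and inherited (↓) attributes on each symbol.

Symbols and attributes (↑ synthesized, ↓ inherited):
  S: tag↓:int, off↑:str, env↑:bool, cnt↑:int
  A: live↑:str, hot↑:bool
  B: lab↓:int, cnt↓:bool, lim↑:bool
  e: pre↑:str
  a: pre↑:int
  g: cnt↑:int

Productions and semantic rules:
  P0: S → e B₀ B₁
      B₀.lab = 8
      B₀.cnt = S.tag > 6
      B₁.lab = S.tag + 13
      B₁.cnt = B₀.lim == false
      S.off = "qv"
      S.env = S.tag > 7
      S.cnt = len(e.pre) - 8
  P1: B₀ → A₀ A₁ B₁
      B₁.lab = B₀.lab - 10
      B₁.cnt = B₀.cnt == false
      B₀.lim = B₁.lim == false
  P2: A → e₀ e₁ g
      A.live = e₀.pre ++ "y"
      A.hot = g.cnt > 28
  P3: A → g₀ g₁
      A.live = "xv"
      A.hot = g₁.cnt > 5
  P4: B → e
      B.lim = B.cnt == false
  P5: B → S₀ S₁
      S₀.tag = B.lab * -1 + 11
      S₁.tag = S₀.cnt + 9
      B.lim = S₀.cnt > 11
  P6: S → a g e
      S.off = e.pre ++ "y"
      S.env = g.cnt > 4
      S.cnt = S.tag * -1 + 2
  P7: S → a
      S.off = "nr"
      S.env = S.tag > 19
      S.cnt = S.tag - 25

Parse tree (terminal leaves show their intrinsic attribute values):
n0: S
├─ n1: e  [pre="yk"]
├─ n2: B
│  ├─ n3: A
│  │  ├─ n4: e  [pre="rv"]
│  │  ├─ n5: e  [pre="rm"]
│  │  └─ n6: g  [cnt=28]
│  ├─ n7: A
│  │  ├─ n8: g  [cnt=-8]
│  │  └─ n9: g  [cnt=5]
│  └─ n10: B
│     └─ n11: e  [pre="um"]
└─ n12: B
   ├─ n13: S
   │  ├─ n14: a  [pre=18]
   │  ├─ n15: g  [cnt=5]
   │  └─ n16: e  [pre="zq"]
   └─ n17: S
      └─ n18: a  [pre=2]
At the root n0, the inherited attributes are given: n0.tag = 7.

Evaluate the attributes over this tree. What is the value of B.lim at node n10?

true

1. n0.tag = 7  [given at root]
2. n1.pre = "yk"  [terminal]
3. n2.lab = 8  [8]
4. n2.cnt = true  [S.tag > 6]
5. n4.pre = "rv"  [terminal]
6. n5.pre = "rm"  [terminal]
7. n6.cnt = 28  [terminal]
8. n3.live = "rvy"  [e₀.pre ++ "y"]
9. n3.hot = false  [g.cnt > 28]
10. n8.cnt = -8  [terminal]
11. n9.cnt = 5  [terminal]
12. n7.live = "xv"  ["xv"]
13. n7.hot = false  [g₁.cnt > 5]
14. n10.lab = -2  [B₀.lab - 10]
15. n10.cnt = false  [B₀.cnt == false]
16. n11.pre = "um"  [terminal]
17. n10.lim = true  [B.cnt == false]
18. n2.lim = false  [B₁.lim == false]
19. n12.lab = 20  [S.tag + 13]
20. n12.cnt = true  [B₀.lim == false]
21. n13.tag = -9  [B.lab * -1 + 11]
22. n14.pre = 18  [terminal]
23. n15.cnt = 5  [terminal]
24. n16.pre = "zq"  [terminal]
25. n13.off = "zqy"  [e.pre ++ "y"]
26. n13.env = true  [g.cnt > 4]
27. n13.cnt = 11  [S.tag * -1 + 2]
28. n17.tag = 20  [S₀.cnt + 9]
29. n18.pre = 2  [terminal]
30. n17.off = "nr"  ["nr"]
31. n17.env = true  [S.tag > 19]
32. n17.cnt = -5  [S.tag - 25]
33. n12.lim = false  [S₀.cnt > 11]
34. n0.off = "qv"  ["qv"]
35. n0.env = false  [S.tag > 7]
36. n0.cnt = -6  [len(e.pre) - 8]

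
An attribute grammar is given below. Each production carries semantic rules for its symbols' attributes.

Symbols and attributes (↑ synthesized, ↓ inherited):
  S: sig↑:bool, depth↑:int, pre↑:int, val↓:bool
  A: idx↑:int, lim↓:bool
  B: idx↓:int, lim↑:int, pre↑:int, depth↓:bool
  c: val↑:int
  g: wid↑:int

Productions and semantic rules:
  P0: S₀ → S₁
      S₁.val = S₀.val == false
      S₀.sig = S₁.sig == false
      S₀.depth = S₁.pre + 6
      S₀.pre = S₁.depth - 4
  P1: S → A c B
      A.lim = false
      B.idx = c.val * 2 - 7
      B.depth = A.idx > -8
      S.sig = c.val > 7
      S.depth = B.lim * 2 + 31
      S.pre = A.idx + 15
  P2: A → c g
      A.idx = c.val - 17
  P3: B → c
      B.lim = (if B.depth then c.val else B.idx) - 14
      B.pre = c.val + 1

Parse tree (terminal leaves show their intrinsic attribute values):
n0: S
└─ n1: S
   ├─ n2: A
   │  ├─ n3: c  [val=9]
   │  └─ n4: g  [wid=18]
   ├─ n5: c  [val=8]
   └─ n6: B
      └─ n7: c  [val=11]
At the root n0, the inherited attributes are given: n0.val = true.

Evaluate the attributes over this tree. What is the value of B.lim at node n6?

1. n0.val = true  [given at root]
2. n1.val = false  [S₀.val == false]
3. n2.lim = false  [false]
4. n3.val = 9  [terminal]
5. n4.wid = 18  [terminal]
6. n2.idx = -8  [c.val - 17]
7. n5.val = 8  [terminal]
8. n6.idx = 9  [c.val * 2 - 7]
9. n6.depth = false  [A.idx > -8]
10. n7.val = 11  [terminal]
11. n6.lim = -5  [(if B.depth then c.val else B.idx) - 14]
12. n6.pre = 12  [c.val + 1]
13. n1.sig = true  [c.val > 7]
14. n1.depth = 21  [B.lim * 2 + 31]
15. n1.pre = 7  [A.idx + 15]
16. n0.sig = false  [S₁.sig == false]
17. n0.depth = 13  [S₁.pre + 6]
18. n0.pre = 17  [S₁.depth - 4]

-5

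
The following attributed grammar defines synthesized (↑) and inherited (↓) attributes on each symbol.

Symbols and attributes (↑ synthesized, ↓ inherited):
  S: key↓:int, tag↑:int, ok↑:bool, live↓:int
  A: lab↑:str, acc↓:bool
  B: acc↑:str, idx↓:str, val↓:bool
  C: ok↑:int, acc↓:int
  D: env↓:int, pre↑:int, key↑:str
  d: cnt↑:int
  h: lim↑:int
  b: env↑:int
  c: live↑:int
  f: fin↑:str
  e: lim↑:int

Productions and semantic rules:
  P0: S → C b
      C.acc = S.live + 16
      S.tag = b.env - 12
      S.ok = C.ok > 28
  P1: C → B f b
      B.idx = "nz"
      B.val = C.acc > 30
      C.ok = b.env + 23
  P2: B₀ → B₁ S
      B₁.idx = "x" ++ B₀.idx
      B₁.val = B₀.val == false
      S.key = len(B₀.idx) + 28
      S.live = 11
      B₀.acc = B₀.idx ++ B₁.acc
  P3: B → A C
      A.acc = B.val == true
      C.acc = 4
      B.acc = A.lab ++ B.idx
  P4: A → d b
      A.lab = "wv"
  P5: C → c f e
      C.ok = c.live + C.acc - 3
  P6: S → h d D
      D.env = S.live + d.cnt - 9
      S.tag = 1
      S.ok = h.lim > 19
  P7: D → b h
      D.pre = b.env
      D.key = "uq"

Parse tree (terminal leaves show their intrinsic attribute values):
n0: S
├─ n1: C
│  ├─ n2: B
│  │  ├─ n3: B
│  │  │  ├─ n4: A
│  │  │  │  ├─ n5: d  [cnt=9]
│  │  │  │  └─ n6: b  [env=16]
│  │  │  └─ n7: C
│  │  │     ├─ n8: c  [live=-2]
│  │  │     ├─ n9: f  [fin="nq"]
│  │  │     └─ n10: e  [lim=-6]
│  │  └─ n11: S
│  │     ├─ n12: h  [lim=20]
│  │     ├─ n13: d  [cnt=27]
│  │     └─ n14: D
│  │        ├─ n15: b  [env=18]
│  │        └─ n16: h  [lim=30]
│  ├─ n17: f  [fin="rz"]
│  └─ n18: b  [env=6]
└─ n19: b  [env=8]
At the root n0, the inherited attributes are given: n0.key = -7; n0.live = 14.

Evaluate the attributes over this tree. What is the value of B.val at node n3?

true

1. n0.key = -7  [given at root]
2. n0.live = 14  [given at root]
3. n1.acc = 30  [S.live + 16]
4. n2.idx = "nz"  ["nz"]
5. n2.val = false  [C.acc > 30]
6. n3.idx = "xnz"  ["x" ++ B₀.idx]
7. n3.val = true  [B₀.val == false]
8. n4.acc = true  [B.val == true]
9. n5.cnt = 9  [terminal]
10. n6.env = 16  [terminal]
11. n4.lab = "wv"  ["wv"]
12. n7.acc = 4  [4]
13. n8.live = -2  [terminal]
14. n9.fin = "nq"  [terminal]
15. n10.lim = -6  [terminal]
16. n7.ok = -1  [c.live + C.acc - 3]
17. n3.acc = "wvxnz"  [A.lab ++ B.idx]
18. n11.key = 30  [len(B₀.idx) + 28]
19. n11.live = 11  [11]
20. n12.lim = 20  [terminal]
21. n13.cnt = 27  [terminal]
22. n14.env = 29  [S.live + d.cnt - 9]
23. n15.env = 18  [terminal]
24. n16.lim = 30  [terminal]
25. n14.pre = 18  [b.env]
26. n14.key = "uq"  ["uq"]
27. n11.tag = 1  [1]
28. n11.ok = true  [h.lim > 19]
29. n2.acc = "nzwvxnz"  [B₀.idx ++ B₁.acc]
30. n17.fin = "rz"  [terminal]
31. n18.env = 6  [terminal]
32. n1.ok = 29  [b.env + 23]
33. n19.env = 8  [terminal]
34. n0.tag = -4  [b.env - 12]
35. n0.ok = true  [C.ok > 28]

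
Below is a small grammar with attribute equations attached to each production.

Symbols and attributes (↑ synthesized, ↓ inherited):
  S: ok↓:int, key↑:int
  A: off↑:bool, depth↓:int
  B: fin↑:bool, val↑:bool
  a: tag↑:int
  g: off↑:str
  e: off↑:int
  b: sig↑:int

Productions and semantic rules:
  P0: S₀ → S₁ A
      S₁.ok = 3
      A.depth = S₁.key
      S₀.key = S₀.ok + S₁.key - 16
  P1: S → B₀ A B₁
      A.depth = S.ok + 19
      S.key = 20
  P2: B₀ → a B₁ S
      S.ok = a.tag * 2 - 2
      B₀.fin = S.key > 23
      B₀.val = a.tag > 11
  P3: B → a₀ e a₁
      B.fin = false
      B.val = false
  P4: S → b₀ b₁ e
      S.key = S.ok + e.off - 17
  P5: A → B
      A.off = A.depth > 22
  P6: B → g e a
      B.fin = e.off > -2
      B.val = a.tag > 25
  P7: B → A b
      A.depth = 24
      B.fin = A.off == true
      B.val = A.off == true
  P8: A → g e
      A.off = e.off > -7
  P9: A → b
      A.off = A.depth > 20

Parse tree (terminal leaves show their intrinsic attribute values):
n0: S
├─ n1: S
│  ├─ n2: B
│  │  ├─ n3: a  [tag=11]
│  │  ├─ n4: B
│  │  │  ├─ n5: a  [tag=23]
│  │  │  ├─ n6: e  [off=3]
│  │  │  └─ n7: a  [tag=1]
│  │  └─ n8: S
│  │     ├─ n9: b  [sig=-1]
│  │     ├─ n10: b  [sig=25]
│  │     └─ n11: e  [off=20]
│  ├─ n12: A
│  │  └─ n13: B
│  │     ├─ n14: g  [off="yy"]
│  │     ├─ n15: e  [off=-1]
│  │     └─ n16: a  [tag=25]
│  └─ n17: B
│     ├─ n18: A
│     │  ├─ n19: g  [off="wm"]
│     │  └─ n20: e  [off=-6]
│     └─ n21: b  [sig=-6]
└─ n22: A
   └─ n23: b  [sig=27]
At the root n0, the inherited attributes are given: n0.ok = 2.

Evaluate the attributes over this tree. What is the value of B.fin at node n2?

1. n0.ok = 2  [given at root]
2. n1.ok = 3  [3]
3. n3.tag = 11  [terminal]
4. n5.tag = 23  [terminal]
5. n6.off = 3  [terminal]
6. n7.tag = 1  [terminal]
7. n4.fin = false  [false]
8. n4.val = false  [false]
9. n8.ok = 20  [a.tag * 2 - 2]
10. n9.sig = -1  [terminal]
11. n10.sig = 25  [terminal]
12. n11.off = 20  [terminal]
13. n8.key = 23  [S.ok + e.off - 17]
14. n2.fin = false  [S.key > 23]
15. n2.val = false  [a.tag > 11]
16. n12.depth = 22  [S.ok + 19]
17. n14.off = "yy"  [terminal]
18. n15.off = -1  [terminal]
19. n16.tag = 25  [terminal]
20. n13.fin = true  [e.off > -2]
21. n13.val = false  [a.tag > 25]
22. n12.off = false  [A.depth > 22]
23. n18.depth = 24  [24]
24. n19.off = "wm"  [terminal]
25. n20.off = -6  [terminal]
26. n18.off = true  [e.off > -7]
27. n21.sig = -6  [terminal]
28. n17.fin = true  [A.off == true]
29. n17.val = true  [A.off == true]
30. n1.key = 20  [20]
31. n22.depth = 20  [S₁.key]
32. n23.sig = 27  [terminal]
33. n22.off = false  [A.depth > 20]
34. n0.key = 6  [S₀.ok + S₁.key - 16]

false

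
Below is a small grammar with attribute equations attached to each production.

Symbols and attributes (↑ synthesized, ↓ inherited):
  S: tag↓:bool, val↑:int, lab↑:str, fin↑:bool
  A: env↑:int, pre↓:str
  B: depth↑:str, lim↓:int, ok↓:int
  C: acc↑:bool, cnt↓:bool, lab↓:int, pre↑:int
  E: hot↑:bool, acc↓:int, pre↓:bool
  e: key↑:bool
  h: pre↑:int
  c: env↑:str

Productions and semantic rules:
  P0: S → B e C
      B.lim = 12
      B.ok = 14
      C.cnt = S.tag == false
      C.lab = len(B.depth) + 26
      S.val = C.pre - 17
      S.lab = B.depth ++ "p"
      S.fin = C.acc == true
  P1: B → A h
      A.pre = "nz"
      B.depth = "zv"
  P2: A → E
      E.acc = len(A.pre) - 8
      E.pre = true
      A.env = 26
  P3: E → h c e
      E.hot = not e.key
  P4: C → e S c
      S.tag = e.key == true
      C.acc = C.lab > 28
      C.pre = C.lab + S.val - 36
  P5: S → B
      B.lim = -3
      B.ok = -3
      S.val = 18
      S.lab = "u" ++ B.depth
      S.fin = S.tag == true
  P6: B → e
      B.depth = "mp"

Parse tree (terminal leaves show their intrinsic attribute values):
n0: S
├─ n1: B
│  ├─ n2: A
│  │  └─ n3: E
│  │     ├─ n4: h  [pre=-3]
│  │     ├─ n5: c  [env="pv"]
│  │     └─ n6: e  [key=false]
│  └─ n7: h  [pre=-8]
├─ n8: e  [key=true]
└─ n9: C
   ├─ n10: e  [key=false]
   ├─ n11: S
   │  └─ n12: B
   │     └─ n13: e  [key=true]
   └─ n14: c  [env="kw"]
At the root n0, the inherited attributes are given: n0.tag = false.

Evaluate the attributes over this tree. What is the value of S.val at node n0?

-7

1. n0.tag = false  [given at root]
2. n1.lim = 12  [12]
3. n1.ok = 14  [14]
4. n2.pre = "nz"  ["nz"]
5. n3.acc = -6  [len(A.pre) - 8]
6. n3.pre = true  [true]
7. n4.pre = -3  [terminal]
8. n5.env = "pv"  [terminal]
9. n6.key = false  [terminal]
10. n3.hot = true  [not e.key]
11. n2.env = 26  [26]
12. n7.pre = -8  [terminal]
13. n1.depth = "zv"  ["zv"]
14. n8.key = true  [terminal]
15. n9.cnt = true  [S.tag == false]
16. n9.lab = 28  [len(B.depth) + 26]
17. n10.key = false  [terminal]
18. n11.tag = false  [e.key == true]
19. n12.lim = -3  [-3]
20. n12.ok = -3  [-3]
21. n13.key = true  [terminal]
22. n12.depth = "mp"  ["mp"]
23. n11.val = 18  [18]
24. n11.lab = "ump"  ["u" ++ B.depth]
25. n11.fin = false  [S.tag == true]
26. n14.env = "kw"  [terminal]
27. n9.acc = false  [C.lab > 28]
28. n9.pre = 10  [C.lab + S.val - 36]
29. n0.val = -7  [C.pre - 17]
30. n0.lab = "zvp"  [B.depth ++ "p"]
31. n0.fin = false  [C.acc == true]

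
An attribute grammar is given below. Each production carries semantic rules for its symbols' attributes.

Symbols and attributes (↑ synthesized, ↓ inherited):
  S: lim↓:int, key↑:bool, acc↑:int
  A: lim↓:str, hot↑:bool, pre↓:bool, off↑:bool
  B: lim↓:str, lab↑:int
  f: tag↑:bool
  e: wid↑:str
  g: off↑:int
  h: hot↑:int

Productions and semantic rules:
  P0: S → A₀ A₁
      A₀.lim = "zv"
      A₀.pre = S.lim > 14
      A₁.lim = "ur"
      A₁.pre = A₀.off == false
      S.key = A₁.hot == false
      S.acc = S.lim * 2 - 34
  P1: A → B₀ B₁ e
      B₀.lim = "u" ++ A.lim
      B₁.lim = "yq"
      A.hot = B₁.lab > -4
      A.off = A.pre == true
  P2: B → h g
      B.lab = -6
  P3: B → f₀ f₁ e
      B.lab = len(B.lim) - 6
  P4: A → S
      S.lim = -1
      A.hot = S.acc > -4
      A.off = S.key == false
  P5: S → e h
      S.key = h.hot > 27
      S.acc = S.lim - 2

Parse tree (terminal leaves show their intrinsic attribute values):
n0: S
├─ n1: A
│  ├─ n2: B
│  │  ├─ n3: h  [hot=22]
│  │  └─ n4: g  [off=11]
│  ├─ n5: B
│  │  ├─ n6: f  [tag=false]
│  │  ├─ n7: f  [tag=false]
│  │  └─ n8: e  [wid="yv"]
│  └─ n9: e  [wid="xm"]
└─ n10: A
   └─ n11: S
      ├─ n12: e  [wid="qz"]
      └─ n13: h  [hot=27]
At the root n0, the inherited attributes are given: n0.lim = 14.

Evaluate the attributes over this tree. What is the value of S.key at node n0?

false

1. n0.lim = 14  [given at root]
2. n1.lim = "zv"  ["zv"]
3. n1.pre = false  [S.lim > 14]
4. n2.lim = "uzv"  ["u" ++ A.lim]
5. n3.hot = 22  [terminal]
6. n4.off = 11  [terminal]
7. n2.lab = -6  [-6]
8. n5.lim = "yq"  ["yq"]
9. n6.tag = false  [terminal]
10. n7.tag = false  [terminal]
11. n8.wid = "yv"  [terminal]
12. n5.lab = -4  [len(B.lim) - 6]
13. n9.wid = "xm"  [terminal]
14. n1.hot = false  [B₁.lab > -4]
15. n1.off = false  [A.pre == true]
16. n10.lim = "ur"  ["ur"]
17. n10.pre = true  [A₀.off == false]
18. n11.lim = -1  [-1]
19. n12.wid = "qz"  [terminal]
20. n13.hot = 27  [terminal]
21. n11.key = false  [h.hot > 27]
22. n11.acc = -3  [S.lim - 2]
23. n10.hot = true  [S.acc > -4]
24. n10.off = true  [S.key == false]
25. n0.key = false  [A₁.hot == false]
26. n0.acc = -6  [S.lim * 2 - 34]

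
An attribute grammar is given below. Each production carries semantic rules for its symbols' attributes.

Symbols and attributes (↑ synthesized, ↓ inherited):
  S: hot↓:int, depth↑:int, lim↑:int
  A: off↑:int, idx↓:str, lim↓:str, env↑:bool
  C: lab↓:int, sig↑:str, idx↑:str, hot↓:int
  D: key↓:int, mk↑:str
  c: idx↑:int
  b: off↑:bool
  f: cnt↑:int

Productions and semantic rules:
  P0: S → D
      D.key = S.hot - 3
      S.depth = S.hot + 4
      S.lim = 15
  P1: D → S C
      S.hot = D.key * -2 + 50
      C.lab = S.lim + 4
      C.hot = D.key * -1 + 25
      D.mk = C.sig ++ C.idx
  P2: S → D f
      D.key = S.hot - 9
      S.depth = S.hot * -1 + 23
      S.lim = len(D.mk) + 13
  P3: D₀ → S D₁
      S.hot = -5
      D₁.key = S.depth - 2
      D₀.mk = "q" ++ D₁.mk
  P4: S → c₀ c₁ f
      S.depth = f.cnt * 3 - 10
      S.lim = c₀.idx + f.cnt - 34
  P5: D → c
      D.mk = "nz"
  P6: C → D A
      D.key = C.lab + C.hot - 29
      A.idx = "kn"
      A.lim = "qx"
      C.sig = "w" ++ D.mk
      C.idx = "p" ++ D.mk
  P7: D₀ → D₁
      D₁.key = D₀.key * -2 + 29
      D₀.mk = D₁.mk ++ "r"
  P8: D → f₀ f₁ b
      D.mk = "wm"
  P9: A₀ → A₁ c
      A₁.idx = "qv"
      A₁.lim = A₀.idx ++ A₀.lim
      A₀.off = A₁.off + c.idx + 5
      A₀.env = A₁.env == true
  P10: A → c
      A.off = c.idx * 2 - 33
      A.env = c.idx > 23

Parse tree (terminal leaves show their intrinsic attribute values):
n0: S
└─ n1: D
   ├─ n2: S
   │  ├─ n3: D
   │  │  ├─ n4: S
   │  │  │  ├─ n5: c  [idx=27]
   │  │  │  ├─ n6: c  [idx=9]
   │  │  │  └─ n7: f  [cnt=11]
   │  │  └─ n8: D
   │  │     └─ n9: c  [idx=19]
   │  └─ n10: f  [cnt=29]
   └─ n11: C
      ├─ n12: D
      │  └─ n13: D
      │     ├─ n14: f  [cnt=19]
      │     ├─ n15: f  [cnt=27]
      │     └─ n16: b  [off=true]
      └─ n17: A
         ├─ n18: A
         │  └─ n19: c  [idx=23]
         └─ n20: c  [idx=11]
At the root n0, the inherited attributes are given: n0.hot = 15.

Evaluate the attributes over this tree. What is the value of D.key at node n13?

1. n0.hot = 15  [given at root]
2. n1.key = 12  [S.hot - 3]
3. n2.hot = 26  [D.key * -2 + 50]
4. n3.key = 17  [S.hot - 9]
5. n4.hot = -5  [-5]
6. n5.idx = 27  [terminal]
7. n6.idx = 9  [terminal]
8. n7.cnt = 11  [terminal]
9. n4.depth = 23  [f.cnt * 3 - 10]
10. n4.lim = 4  [c₀.idx + f.cnt - 34]
11. n8.key = 21  [S.depth - 2]
12. n9.idx = 19  [terminal]
13. n8.mk = "nz"  ["nz"]
14. n3.mk = "qnz"  ["q" ++ D₁.mk]
15. n10.cnt = 29  [terminal]
16. n2.depth = -3  [S.hot * -1 + 23]
17. n2.lim = 16  [len(D.mk) + 13]
18. n11.lab = 20  [S.lim + 4]
19. n11.hot = 13  [D.key * -1 + 25]
20. n12.key = 4  [C.lab + C.hot - 29]
21. n13.key = 21  [D₀.key * -2 + 29]
22. n14.cnt = 19  [terminal]
23. n15.cnt = 27  [terminal]
24. n16.off = true  [terminal]
25. n13.mk = "wm"  ["wm"]
26. n12.mk = "wmr"  [D₁.mk ++ "r"]
27. n17.idx = "kn"  ["kn"]
28. n17.lim = "qx"  ["qx"]
29. n18.idx = "qv"  ["qv"]
30. n18.lim = "knqx"  [A₀.idx ++ A₀.lim]
31. n19.idx = 23  [terminal]
32. n18.off = 13  [c.idx * 2 - 33]
33. n18.env = false  [c.idx > 23]
34. n20.idx = 11  [terminal]
35. n17.off = 29  [A₁.off + c.idx + 5]
36. n17.env = false  [A₁.env == true]
37. n11.sig = "wwmr"  ["w" ++ D.mk]
38. n11.idx = "pwmr"  ["p" ++ D.mk]
39. n1.mk = "wwmrpwmr"  [C.sig ++ C.idx]
40. n0.depth = 19  [S.hot + 4]
41. n0.lim = 15  [15]

21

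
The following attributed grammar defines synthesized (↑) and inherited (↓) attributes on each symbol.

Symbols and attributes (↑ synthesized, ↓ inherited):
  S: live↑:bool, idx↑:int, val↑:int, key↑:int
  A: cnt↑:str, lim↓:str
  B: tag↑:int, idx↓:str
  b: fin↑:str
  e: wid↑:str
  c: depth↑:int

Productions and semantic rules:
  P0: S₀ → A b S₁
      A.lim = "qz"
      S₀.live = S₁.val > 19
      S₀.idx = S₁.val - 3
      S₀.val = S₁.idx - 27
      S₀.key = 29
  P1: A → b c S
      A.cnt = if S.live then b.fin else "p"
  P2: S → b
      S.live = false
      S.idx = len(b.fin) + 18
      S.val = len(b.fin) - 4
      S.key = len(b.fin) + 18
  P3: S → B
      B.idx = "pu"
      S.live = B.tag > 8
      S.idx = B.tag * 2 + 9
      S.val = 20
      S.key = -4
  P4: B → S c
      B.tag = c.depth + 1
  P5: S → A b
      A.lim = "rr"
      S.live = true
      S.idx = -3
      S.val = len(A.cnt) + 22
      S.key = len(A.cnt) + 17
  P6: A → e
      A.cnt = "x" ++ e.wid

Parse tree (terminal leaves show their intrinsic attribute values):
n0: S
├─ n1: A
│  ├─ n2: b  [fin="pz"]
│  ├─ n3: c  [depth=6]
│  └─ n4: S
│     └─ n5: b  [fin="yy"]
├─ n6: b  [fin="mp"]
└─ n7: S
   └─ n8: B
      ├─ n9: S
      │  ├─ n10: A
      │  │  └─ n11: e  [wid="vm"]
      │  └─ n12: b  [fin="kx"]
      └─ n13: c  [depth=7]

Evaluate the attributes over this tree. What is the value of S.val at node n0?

1. n1.lim = "qz"  ["qz"]
2. n2.fin = "pz"  [terminal]
3. n3.depth = 6  [terminal]
4. n5.fin = "yy"  [terminal]
5. n4.live = false  [false]
6. n4.idx = 20  [len(b.fin) + 18]
7. n4.val = -2  [len(b.fin) - 4]
8. n4.key = 20  [len(b.fin) + 18]
9. n1.cnt = "p"  [if S.live then b.fin else "p"]
10. n6.fin = "mp"  [terminal]
11. n8.idx = "pu"  ["pu"]
12. n10.lim = "rr"  ["rr"]
13. n11.wid = "vm"  [terminal]
14. n10.cnt = "xvm"  ["x" ++ e.wid]
15. n12.fin = "kx"  [terminal]
16. n9.live = true  [true]
17. n9.idx = -3  [-3]
18. n9.val = 25  [len(A.cnt) + 22]
19. n9.key = 20  [len(A.cnt) + 17]
20. n13.depth = 7  [terminal]
21. n8.tag = 8  [c.depth + 1]
22. n7.live = false  [B.tag > 8]
23. n7.idx = 25  [B.tag * 2 + 9]
24. n7.val = 20  [20]
25. n7.key = -4  [-4]
26. n0.live = true  [S₁.val > 19]
27. n0.idx = 17  [S₁.val - 3]
28. n0.val = -2  [S₁.idx - 27]
29. n0.key = 29  [29]

-2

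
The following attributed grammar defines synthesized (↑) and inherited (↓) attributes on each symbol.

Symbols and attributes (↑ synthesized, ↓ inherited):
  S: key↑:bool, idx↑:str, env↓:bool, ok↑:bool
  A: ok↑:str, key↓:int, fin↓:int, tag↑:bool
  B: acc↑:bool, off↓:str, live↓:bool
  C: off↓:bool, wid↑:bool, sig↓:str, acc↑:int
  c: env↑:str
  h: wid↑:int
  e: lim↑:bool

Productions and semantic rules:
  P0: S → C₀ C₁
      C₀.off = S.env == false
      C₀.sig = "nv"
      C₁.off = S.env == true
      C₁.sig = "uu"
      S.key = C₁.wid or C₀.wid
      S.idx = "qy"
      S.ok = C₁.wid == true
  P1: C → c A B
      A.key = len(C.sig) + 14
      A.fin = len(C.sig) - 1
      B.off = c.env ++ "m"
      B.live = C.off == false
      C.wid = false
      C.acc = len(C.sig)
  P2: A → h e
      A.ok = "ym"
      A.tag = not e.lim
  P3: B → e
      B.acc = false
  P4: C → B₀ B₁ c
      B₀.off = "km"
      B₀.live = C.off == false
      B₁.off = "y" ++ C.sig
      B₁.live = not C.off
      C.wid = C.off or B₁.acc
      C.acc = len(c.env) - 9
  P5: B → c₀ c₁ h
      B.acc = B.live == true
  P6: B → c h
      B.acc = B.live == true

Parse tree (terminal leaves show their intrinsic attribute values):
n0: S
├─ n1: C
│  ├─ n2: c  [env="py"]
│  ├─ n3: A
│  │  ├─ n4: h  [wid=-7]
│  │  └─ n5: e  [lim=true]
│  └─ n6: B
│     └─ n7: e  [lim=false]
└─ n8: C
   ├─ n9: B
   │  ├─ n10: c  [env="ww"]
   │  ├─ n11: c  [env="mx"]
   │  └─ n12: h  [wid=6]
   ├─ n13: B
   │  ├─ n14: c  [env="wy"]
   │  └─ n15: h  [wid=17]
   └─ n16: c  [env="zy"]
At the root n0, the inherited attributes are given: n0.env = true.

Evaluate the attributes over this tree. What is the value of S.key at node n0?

1. n0.env = true  [given at root]
2. n1.off = false  [S.env == false]
3. n1.sig = "nv"  ["nv"]
4. n2.env = "py"  [terminal]
5. n3.key = 16  [len(C.sig) + 14]
6. n3.fin = 1  [len(C.sig) - 1]
7. n4.wid = -7  [terminal]
8. n5.lim = true  [terminal]
9. n3.ok = "ym"  ["ym"]
10. n3.tag = false  [not e.lim]
11. n6.off = "pym"  [c.env ++ "m"]
12. n6.live = true  [C.off == false]
13. n7.lim = false  [terminal]
14. n6.acc = false  [false]
15. n1.wid = false  [false]
16. n1.acc = 2  [len(C.sig)]
17. n8.off = true  [S.env == true]
18. n8.sig = "uu"  ["uu"]
19. n9.off = "km"  ["km"]
20. n9.live = false  [C.off == false]
21. n10.env = "ww"  [terminal]
22. n11.env = "mx"  [terminal]
23. n12.wid = 6  [terminal]
24. n9.acc = false  [B.live == true]
25. n13.off = "yuu"  ["y" ++ C.sig]
26. n13.live = false  [not C.off]
27. n14.env = "wy"  [terminal]
28. n15.wid = 17  [terminal]
29. n13.acc = false  [B.live == true]
30. n16.env = "zy"  [terminal]
31. n8.wid = true  [C.off or B₁.acc]
32. n8.acc = -7  [len(c.env) - 9]
33. n0.key = true  [C₁.wid or C₀.wid]
34. n0.idx = "qy"  ["qy"]
35. n0.ok = true  [C₁.wid == true]

true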